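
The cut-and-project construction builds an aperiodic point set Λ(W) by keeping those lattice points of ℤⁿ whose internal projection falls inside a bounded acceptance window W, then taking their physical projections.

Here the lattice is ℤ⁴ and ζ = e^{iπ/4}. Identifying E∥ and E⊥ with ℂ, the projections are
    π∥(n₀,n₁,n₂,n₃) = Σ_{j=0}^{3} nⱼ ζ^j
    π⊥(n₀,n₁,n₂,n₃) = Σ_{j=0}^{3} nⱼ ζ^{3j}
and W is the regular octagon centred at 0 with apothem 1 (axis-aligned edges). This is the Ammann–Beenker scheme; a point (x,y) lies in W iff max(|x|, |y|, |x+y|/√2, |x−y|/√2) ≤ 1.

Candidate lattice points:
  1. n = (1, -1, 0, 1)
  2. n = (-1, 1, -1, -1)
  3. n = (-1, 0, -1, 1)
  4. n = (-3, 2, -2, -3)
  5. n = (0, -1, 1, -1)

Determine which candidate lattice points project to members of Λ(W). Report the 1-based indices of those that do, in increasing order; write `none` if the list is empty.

π⊥(n) = n₀ + n₁ζ³ + n₂ζ⁶ + n₃ζ⁹ where ζ = e^{iπ/4}.
candidate 1: n = (1, -1, 0, 1) → π⊥ ≈ (+2.41421, +0.00000); max(|x|,|y|,|x±y|/√2) = 2.41421 > 1 ⇒ ∉ W
candidate 2: n = (-1, 1, -1, -1) → π⊥ ≈ (-2.41421, +1.00000); max(|x|,|y|,|x±y|/√2) = 2.41421 > 1 ⇒ ∉ W
candidate 3: n = (-1, 0, -1, 1) → π⊥ ≈ (-0.29289, +1.70711); max(|x|,|y|,|x±y|/√2) = 1.70711 > 1 ⇒ ∉ W
candidate 4: n = (-3, 2, -2, -3) → π⊥ ≈ (-6.53553, +1.29289); max(|x|,|y|,|x±y|/√2) = 6.53553 > 1 ⇒ ∉ W
candidate 5: n = (0, -1, 1, -1) → π⊥ ≈ (+0.00000, -2.41421); max(|x|,|y|,|x±y|/√2) = 2.41421 > 1 ⇒ ∉ W

none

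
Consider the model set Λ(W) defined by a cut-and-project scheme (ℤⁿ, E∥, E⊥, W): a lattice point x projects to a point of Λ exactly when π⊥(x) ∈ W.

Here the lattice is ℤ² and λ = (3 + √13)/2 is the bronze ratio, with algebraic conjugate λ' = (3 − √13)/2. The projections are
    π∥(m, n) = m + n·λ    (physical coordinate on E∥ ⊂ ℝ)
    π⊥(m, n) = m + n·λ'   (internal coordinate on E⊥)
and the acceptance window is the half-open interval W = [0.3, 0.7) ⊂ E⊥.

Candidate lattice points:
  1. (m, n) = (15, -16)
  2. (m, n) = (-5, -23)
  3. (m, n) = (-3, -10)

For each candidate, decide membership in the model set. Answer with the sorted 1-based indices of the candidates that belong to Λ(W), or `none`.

none

Numerically λ ≈ 3.30278 and λ' = −1/λ ≈ -0.30278.
[1] lift (15,-16): star map gives 19.84441; window check 0.3 ≤ 19.84441 < 0.7 is false → out
[2] lift (-5,-23): star map gives 1.96384; window check 0.3 ≤ 1.96384 < 0.7 is false → out
[3] lift (-3,-10): star map gives 0.02776; window check 0.3 ≤ 0.02776 < 0.7 is false → out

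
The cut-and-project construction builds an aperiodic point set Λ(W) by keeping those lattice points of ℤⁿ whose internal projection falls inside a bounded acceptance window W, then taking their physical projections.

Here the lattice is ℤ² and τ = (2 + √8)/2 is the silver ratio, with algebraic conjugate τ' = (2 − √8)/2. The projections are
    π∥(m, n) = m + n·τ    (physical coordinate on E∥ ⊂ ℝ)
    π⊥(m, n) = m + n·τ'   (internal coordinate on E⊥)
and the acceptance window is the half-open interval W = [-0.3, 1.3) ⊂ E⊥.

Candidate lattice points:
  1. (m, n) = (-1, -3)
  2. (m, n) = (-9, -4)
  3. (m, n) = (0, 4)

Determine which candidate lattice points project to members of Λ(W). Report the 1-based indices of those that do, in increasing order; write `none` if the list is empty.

1

Compute τ' = (2−√8)/2 = -0.4142, so π⊥(m,n) = m -0.4142·n.
candidate 1: (m,n)=(-1,-3) → π∥ = -1-3·τ ≈ -8.2426, π⊥ = -1-3·τ' ≈ 0.2426 ∈ [-0.3, 1.3) ⇒ IN Λ
candidate 2: (m,n)=(-9,-4) → π∥ = -9-4·τ ≈ -18.6569, π⊥ = -9-4·τ' ≈ -7.3431 ∉ [-0.3, 1.3) ⇒ out
candidate 3: (m,n)=(0,4) → π∥ = 0+4·τ ≈ 9.6569, π⊥ = 0+4·τ' ≈ -1.6569 ∉ [-0.3, 1.3) ⇒ out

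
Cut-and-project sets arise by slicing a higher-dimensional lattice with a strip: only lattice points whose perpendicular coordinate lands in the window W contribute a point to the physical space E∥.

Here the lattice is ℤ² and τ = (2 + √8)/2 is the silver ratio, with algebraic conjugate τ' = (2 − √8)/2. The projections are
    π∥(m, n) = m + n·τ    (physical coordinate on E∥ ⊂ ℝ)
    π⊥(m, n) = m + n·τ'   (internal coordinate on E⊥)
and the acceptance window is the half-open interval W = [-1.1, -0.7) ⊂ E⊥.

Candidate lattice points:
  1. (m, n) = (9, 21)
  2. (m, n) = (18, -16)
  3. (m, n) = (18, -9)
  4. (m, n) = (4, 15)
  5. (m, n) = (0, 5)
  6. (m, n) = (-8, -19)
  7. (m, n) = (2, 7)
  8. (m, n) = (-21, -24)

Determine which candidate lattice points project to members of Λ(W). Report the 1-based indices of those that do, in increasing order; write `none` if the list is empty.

Numerically τ ≈ 2.4142 and τ' = −1/τ ≈ -0.4142.
candidate 1: (m,n)=(9,21) → π∥ = 9+21·τ ≈ 59.6985, π⊥ = 9+21·τ' ≈ 0.3015 ∉ [-1.1, -0.7) ⇒ out
candidate 2: (m,n)=(18,-16) → π∥ = 18-16·τ ≈ -20.6274, π⊥ = 18-16·τ' ≈ 24.6274 ∉ [-1.1, -0.7) ⇒ out
candidate 3: (m,n)=(18,-9) → π∥ = 18-9·τ ≈ -3.7279, π⊥ = 18-9·τ' ≈ 21.7279 ∉ [-1.1, -0.7) ⇒ out
candidate 4: (m,n)=(4,15) → π∥ = 4+15·τ ≈ 40.2132, π⊥ = 4+15·τ' ≈ -2.2132 ∉ [-1.1, -0.7) ⇒ out
candidate 5: (m,n)=(0,5) → π∥ = 0+5·τ ≈ 12.0711, π⊥ = 0+5·τ' ≈ -2.0711 ∉ [-1.1, -0.7) ⇒ out
candidate 6: (m,n)=(-8,-19) → π∥ = -8-19·τ ≈ -53.8701, π⊥ = -8-19·τ' ≈ -0.1299 ∉ [-1.1, -0.7) ⇒ out
candidate 7: (m,n)=(2,7) → π∥ = 2+7·τ ≈ 18.8995, π⊥ = 2+7·τ' ≈ -0.8995 ∈ [-1.1, -0.7) ⇒ IN Λ
candidate 8: (m,n)=(-21,-24) → π∥ = -21-24·τ ≈ -78.9411, π⊥ = -21-24·τ' ≈ -11.0589 ∉ [-1.1, -0.7) ⇒ out

7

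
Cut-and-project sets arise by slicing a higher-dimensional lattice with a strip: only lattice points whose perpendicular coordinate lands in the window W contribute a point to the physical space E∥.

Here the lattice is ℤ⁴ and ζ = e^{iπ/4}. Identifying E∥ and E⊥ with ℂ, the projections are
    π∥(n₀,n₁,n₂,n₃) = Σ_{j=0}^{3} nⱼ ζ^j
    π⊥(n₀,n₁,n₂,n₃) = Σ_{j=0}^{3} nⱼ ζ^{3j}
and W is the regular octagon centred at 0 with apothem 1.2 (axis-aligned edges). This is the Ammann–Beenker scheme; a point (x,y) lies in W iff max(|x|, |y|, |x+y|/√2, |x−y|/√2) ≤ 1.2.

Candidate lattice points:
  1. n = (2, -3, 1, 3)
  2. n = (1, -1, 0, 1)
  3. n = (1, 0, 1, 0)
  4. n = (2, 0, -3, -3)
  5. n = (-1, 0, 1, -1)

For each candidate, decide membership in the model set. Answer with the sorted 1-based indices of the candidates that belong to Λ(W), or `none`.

Internal map: ζ^{3j} for j=0..3 gives (1,0), (−√2/2,√2/2), (0,−1), (√2/2,√2/2).
candidate 1: n = (2, -3, 1, 3) → π⊥ ≈ (+6.24264, -1.00000); max(|x|,|y|,|x±y|/√2) = 6.24264 > 1.2 ⇒ ∉ W
candidate 2: n = (1, -1, 0, 1) → π⊥ ≈ (+2.41421, +0.00000); max(|x|,|y|,|x±y|/√2) = 2.41421 > 1.2 ⇒ ∉ W
candidate 3: n = (1, 0, 1, 0) → π⊥ ≈ (+1.00000, -1.00000); max(|x|,|y|,|x±y|/√2) = 1.41421 > 1.2 ⇒ ∉ W
candidate 4: n = (2, 0, -3, -3) → π⊥ ≈ (-0.12132, +0.87868); max(|x|,|y|,|x±y|/√2) = 0.87868 ≤ 1.2 ⇒ ∈ W
candidate 5: n = (-1, 0, 1, -1) → π⊥ ≈ (-1.70711, -1.70711); max(|x|,|y|,|x±y|/√2) = 2.41421 > 1.2 ⇒ ∉ W

4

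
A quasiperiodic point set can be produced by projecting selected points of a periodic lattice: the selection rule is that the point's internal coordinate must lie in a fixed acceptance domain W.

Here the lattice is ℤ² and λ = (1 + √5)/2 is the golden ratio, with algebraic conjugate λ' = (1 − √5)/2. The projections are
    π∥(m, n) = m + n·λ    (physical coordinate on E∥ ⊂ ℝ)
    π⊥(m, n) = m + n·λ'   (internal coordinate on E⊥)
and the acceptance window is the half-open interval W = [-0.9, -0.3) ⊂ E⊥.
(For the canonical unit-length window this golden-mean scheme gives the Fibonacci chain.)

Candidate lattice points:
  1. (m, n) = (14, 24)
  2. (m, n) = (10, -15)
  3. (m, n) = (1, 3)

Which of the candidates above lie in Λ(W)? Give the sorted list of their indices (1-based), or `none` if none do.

1, 3

λ' = (1−√5)/2 ≈ -0.618034.
[1] lift (14,24): star map gives -0.832816; window check -0.9 ≤ -0.832816 < -0.3 is true → IN Λ
[2] lift (10,-15): star map gives 19.270510; window check -0.9 ≤ 19.270510 < -0.3 is false → out
[3] lift (1,3): star map gives -0.854102; window check -0.9 ≤ -0.854102 < -0.3 is true → IN Λ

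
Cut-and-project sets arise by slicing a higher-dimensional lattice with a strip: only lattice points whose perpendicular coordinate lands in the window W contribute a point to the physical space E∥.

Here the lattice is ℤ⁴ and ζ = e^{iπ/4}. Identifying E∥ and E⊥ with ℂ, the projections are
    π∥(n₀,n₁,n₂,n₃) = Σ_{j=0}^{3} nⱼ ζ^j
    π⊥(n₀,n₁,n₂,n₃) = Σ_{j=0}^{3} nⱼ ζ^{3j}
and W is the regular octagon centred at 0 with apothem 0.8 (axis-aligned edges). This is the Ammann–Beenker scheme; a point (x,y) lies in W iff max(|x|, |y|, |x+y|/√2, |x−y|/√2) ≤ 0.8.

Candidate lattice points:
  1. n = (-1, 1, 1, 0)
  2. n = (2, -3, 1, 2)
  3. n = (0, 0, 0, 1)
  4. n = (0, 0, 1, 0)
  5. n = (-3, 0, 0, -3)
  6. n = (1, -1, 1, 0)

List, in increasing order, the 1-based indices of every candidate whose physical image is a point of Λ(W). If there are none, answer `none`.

none

Internal map: ζ^{3j} for j=0..3 gives (1,0), (−√2/2,√2/2), (0,−1), (√2/2,√2/2).
#1 (-1, 1, 1, 0): internal (-1.7071, -0.2929); octagon support 1.7071 vs apothem 0.8 → ∉ W
#2 (2, -3, 1, 2): internal (5.5355, -1.7071); octagon support 5.5355 vs apothem 0.8 → ∉ W
#3 (0, 0, 0, 1): internal (0.7071, 0.7071); octagon support 1.0000 vs apothem 0.8 → ∉ W
#4 (0, 0, 1, 0): internal (0.0000, -1.0000); octagon support 1.0000 vs apothem 0.8 → ∉ W
#5 (-3, 0, 0, -3): internal (-5.1213, -2.1213); octagon support 5.1213 vs apothem 0.8 → ∉ W
#6 (1, -1, 1, 0): internal (1.7071, -1.7071); octagon support 2.4142 vs apothem 0.8 → ∉ W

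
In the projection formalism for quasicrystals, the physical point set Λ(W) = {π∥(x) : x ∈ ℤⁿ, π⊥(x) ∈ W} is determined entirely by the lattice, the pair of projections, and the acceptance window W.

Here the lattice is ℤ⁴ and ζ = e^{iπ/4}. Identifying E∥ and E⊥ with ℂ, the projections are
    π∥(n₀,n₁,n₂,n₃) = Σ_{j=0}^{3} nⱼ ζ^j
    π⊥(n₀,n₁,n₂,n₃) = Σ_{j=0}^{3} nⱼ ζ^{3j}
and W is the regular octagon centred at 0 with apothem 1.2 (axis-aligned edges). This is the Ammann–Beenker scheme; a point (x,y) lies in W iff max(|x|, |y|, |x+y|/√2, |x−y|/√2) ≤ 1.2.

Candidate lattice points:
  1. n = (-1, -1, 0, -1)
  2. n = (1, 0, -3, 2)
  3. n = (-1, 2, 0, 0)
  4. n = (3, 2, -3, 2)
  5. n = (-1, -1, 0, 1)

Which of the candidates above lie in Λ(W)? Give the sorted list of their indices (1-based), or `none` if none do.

π⊥(n) = n₀ + n₁ζ³ + n₂ζ⁶ + n₃ζ⁹ where ζ = e^{iπ/4}.
#1 (-1, -1, 0, -1): internal (-1.000000, -1.414214); octagon support 1.707107 vs apothem 1.2 → ∉ W
#2 (1, 0, -3, 2): internal (2.414214, 4.414214); octagon support 4.828427 vs apothem 1.2 → ∉ W
#3 (-1, 2, 0, 0): internal (-2.414214, 1.414214); octagon support 2.707107 vs apothem 1.2 → ∉ W
#4 (3, 2, -3, 2): internal (3.000000, 5.828427); octagon support 6.242641 vs apothem 1.2 → ∉ W
#5 (-1, -1, 0, 1): internal (0.414214, 0.000000); octagon support 0.414214 vs apothem 1.2 → ∈ W

5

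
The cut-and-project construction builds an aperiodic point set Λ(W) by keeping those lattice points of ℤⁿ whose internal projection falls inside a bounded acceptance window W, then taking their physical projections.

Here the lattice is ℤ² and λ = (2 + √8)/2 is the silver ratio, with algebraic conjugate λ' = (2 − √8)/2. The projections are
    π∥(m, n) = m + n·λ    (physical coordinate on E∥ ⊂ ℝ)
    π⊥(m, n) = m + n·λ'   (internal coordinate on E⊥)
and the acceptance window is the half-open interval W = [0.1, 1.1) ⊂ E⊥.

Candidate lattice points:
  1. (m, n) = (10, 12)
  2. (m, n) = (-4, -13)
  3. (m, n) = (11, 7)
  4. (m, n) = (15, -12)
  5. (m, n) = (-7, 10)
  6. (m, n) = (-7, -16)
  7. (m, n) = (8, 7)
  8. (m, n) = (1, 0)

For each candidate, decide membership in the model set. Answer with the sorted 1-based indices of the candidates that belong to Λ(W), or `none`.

8

Compute λ' = (2−√8)/2 = -0.4142, so π⊥(m,n) = m -0.4142·n.
[1] lift (10,12): star map gives 5.0294; window check 0.1 ≤ 5.0294 < 1.1 is false → out
[2] lift (-4,-13): star map gives 1.3848; window check 0.1 ≤ 1.3848 < 1.1 is false → out
[3] lift (11,7): star map gives 8.1005; window check 0.1 ≤ 8.1005 < 1.1 is false → out
[4] lift (15,-12): star map gives 19.9706; window check 0.1 ≤ 19.9706 < 1.1 is false → out
[5] lift (-7,10): star map gives -11.1421; window check 0.1 ≤ -11.1421 < 1.1 is false → out
[6] lift (-7,-16): star map gives -0.3726; window check 0.1 ≤ -0.3726 < 1.1 is false → out
[7] lift (8,7): star map gives 5.1005; window check 0.1 ≤ 5.1005 < 1.1 is false → out
[8] lift (1,0): star map gives 1.0000; window check 0.1 ≤ 1.0000 < 1.1 is true → IN Λ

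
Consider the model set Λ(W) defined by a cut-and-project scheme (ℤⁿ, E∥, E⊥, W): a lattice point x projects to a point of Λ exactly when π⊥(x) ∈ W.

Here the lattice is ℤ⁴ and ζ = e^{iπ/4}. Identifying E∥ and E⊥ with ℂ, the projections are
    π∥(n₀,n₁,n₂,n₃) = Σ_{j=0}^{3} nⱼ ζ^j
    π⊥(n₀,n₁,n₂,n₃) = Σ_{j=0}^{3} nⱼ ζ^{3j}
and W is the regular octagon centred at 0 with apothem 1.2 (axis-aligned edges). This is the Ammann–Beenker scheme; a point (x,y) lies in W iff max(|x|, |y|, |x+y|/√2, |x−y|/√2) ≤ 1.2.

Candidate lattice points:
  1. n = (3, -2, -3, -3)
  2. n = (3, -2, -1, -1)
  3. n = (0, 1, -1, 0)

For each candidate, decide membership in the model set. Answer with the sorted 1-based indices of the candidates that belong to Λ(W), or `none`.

none

With ζ = e^{iπ/4} the internal vectors are ζ^0,ζ^3,ζ^6,ζ^9.
#1 (3, -2, -3, -3): internal (2.2929, -0.5355); octagon support 2.2929 vs apothem 1.2 → ∉ W
#2 (3, -2, -1, -1): internal (3.7071, -1.1213); octagon support 3.7071 vs apothem 1.2 → ∉ W
#3 (0, 1, -1, 0): internal (-0.7071, 1.7071); octagon support 1.7071 vs apothem 1.2 → ∉ W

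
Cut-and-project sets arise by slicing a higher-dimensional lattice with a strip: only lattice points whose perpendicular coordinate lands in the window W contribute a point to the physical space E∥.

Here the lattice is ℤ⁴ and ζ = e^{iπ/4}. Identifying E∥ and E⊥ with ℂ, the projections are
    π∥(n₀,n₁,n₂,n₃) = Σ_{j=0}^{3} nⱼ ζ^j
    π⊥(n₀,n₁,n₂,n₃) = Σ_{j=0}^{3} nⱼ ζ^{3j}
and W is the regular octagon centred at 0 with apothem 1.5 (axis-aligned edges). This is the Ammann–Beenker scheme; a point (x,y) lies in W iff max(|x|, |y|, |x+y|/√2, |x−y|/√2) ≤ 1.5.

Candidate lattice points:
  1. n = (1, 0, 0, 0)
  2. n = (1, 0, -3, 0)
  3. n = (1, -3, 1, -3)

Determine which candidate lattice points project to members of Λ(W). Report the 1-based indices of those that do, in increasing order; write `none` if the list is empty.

1

π⊥(n) = n₀ + n₁ζ³ + n₂ζ⁶ + n₃ζ⁹ where ζ = e^{iπ/4}.
#1 (1, 0, 0, 0): internal (1.000000, 0.000000); octagon support 1.000000 vs apothem 1.5 → ∈ W
#2 (1, 0, -3, 0): internal (1.000000, 3.000000); octagon support 3.000000 vs apothem 1.5 → ∉ W
#3 (1, -3, 1, -3): internal (1.000000, -5.242641); octagon support 5.242641 vs apothem 1.5 → ∉ W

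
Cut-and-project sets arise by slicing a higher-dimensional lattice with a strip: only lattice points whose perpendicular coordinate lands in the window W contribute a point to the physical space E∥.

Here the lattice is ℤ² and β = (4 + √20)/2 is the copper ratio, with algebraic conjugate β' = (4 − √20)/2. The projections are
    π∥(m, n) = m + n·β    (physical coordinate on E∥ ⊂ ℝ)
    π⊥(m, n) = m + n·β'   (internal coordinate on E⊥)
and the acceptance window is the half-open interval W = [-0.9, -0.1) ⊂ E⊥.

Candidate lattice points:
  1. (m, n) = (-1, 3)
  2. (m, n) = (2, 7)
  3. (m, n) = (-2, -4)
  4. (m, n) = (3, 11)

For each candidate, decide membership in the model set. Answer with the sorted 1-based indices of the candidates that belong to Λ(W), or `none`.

none

Compute β' = (4−√20)/2 = -0.2361, so π⊥(m,n) = m -0.2361·n.
[1] lift (-1,3): star map gives -1.7082; window check -0.9 ≤ -1.7082 < -0.1 is false → out
[2] lift (2,7): star map gives 0.3475; window check -0.9 ≤ 0.3475 < -0.1 is false → out
[3] lift (-2,-4): star map gives -1.0557; window check -0.9 ≤ -1.0557 < -0.1 is false → out
[4] lift (3,11): star map gives 0.4033; window check -0.9 ≤ 0.4033 < -0.1 is false → out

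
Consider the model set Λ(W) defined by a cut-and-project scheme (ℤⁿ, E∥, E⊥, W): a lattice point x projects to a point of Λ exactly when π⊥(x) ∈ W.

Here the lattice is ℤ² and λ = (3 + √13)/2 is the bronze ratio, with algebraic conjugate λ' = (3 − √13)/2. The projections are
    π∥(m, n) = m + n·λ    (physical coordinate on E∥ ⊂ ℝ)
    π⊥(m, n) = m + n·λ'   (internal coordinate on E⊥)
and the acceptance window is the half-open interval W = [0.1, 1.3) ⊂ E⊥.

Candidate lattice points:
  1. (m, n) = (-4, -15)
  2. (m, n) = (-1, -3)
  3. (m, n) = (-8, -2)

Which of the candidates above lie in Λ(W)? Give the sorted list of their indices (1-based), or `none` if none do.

λ' = (3−√13)/2 ≈ -0.30278.
#1 (-4,-15): internal coord -4 + (-15)·λ' = +0.54163; +0.54163 ∈ [0.1, 1.3) → IN Λ
#2 (-1,-3): internal coord -1 + (-3)·λ' = -0.09167; -0.09167 ∉ [0.1, 1.3) → out
#3 (-8,-2): internal coord -8 + (-2)·λ' = -7.39445; -7.39445 ∉ [0.1, 1.3) → out

1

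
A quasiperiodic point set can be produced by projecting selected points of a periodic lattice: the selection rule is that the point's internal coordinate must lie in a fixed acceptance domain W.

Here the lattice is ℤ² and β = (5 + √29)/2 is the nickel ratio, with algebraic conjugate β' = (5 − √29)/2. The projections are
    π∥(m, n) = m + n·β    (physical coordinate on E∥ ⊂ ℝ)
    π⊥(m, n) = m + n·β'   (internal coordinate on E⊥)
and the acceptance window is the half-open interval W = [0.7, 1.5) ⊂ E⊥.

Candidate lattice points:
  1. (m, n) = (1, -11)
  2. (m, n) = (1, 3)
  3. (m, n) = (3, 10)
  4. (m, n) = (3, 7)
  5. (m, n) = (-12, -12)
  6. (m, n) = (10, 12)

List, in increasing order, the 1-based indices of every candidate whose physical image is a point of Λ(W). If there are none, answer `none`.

3

Numerically β ≈ 5.1926 and β' = −1/β ≈ -0.1926.
[1] lift (1,-11): star map gives 3.1184; window check 0.7 ≤ 3.1184 < 1.5 is false → out
[2] lift (1,3): star map gives 0.4223; window check 0.7 ≤ 0.4223 < 1.5 is false → out
[3] lift (3,10): star map gives 1.0742; window check 0.7 ≤ 1.0742 < 1.5 is true → IN Λ
[4] lift (3,7): star map gives 1.6519; window check 0.7 ≤ 1.6519 < 1.5 is false → out
[5] lift (-12,-12): star map gives -9.6890; window check 0.7 ≤ -9.6890 < 1.5 is false → out
[6] lift (10,12): star map gives 7.6890; window check 0.7 ≤ 7.6890 < 1.5 is false → out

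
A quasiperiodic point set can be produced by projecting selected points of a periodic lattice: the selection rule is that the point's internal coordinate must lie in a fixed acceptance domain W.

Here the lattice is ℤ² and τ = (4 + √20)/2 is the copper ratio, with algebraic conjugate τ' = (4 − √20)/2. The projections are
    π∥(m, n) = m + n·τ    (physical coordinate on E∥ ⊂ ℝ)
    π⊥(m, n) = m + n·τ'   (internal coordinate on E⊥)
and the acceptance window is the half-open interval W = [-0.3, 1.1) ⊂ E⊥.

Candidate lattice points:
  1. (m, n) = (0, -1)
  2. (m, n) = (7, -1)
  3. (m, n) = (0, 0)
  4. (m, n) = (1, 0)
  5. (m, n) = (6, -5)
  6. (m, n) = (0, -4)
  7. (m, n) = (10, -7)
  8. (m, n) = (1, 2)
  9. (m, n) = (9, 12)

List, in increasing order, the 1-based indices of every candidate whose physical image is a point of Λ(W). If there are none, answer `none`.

1, 3, 4, 6, 8

Compute τ' = (4−√20)/2 = -0.23607, so π⊥(m,n) = m -0.23607·n.
candidate 1: (m,n)=(0,-1) → π∥ = 0-1·τ ≈ -4.23607, π⊥ = 0-1·τ' ≈ 0.23607 ∈ [-0.3, 1.1) ⇒ IN Λ
candidate 2: (m,n)=(7,-1) → π∥ = 7-1·τ ≈ 2.76393, π⊥ = 7-1·τ' ≈ 7.23607 ∉ [-0.3, 1.1) ⇒ out
candidate 3: (m,n)=(0,0) → π∥ = 0+0·τ ≈ 0.00000, π⊥ = 0+0·τ' ≈ 0.00000 ∈ [-0.3, 1.1) ⇒ IN Λ
candidate 4: (m,n)=(1,0) → π∥ = 1+0·τ ≈ 1.00000, π⊥ = 1+0·τ' ≈ 1.00000 ∈ [-0.3, 1.1) ⇒ IN Λ
candidate 5: (m,n)=(6,-5) → π∥ = 6-5·τ ≈ -15.18034, π⊥ = 6-5·τ' ≈ 7.18034 ∉ [-0.3, 1.1) ⇒ out
candidate 6: (m,n)=(0,-4) → π∥ = 0-4·τ ≈ -16.94427, π⊥ = 0-4·τ' ≈ 0.94427 ∈ [-0.3, 1.1) ⇒ IN Λ
candidate 7: (m,n)=(10,-7) → π∥ = 10-7·τ ≈ -19.65248, π⊥ = 10-7·τ' ≈ 11.65248 ∉ [-0.3, 1.1) ⇒ out
candidate 8: (m,n)=(1,2) → π∥ = 1+2·τ ≈ 9.47214, π⊥ = 1+2·τ' ≈ 0.52786 ∈ [-0.3, 1.1) ⇒ IN Λ
candidate 9: (m,n)=(9,12) → π∥ = 9+12·τ ≈ 59.83282, π⊥ = 9+12·τ' ≈ 6.16718 ∉ [-0.3, 1.1) ⇒ out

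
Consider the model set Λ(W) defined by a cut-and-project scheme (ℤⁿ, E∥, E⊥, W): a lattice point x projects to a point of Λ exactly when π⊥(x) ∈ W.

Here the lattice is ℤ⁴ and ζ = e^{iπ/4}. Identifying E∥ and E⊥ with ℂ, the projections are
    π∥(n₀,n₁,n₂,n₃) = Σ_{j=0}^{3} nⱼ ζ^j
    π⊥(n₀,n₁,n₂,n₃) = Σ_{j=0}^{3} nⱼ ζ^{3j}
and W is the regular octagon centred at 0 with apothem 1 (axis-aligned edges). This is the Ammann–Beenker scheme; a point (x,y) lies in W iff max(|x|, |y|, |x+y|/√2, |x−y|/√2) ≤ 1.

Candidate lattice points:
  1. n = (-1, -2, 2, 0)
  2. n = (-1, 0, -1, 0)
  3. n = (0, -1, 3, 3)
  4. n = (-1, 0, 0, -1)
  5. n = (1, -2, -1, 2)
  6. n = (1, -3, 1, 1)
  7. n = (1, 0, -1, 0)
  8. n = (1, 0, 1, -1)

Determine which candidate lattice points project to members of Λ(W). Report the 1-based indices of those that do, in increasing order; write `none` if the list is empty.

π⊥(n) = n₀ + n₁ζ³ + n₂ζ⁶ + n₃ζ⁹ where ζ = e^{iπ/4}.
candidate 1: n = (-1, -2, 2, 0) → π⊥ ≈ (+0.4142, -3.4142); max(|x|,|y|,|x±y|/√2) = 3.4142 > 1 ⇒ ∉ W
candidate 2: n = (-1, 0, -1, 0) → π⊥ ≈ (-1.0000, +1.0000); max(|x|,|y|,|x±y|/√2) = 1.4142 > 1 ⇒ ∉ W
candidate 3: n = (0, -1, 3, 3) → π⊥ ≈ (+2.8284, -1.5858); max(|x|,|y|,|x±y|/√2) = 3.1213 > 1 ⇒ ∉ W
candidate 4: n = (-1, 0, 0, -1) → π⊥ ≈ (-1.7071, -0.7071); max(|x|,|y|,|x±y|/√2) = 1.7071 > 1 ⇒ ∉ W
candidate 5: n = (1, -2, -1, 2) → π⊥ ≈ (+3.8284, +1.0000); max(|x|,|y|,|x±y|/√2) = 3.8284 > 1 ⇒ ∉ W
candidate 6: n = (1, -3, 1, 1) → π⊥ ≈ (+3.8284, -2.4142); max(|x|,|y|,|x±y|/√2) = 4.4142 > 1 ⇒ ∉ W
candidate 7: n = (1, 0, -1, 0) → π⊥ ≈ (+1.0000, +1.0000); max(|x|,|y|,|x±y|/√2) = 1.4142 > 1 ⇒ ∉ W
candidate 8: n = (1, 0, 1, -1) → π⊥ ≈ (+0.2929, -1.7071); max(|x|,|y|,|x±y|/√2) = 1.7071 > 1 ⇒ ∉ W

none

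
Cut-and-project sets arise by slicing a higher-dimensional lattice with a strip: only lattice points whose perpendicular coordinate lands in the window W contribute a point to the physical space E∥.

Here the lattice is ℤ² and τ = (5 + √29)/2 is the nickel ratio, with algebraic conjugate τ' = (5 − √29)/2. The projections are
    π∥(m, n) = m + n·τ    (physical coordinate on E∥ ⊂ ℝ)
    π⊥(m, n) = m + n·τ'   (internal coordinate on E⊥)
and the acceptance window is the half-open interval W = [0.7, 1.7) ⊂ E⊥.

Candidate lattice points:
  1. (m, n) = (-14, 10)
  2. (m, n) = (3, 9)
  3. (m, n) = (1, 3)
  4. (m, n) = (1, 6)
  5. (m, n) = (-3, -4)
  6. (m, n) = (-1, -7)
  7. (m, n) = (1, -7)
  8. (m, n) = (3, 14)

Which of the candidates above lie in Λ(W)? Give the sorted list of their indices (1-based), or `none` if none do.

Numerically τ ≈ 5.19258 and τ' = −1/τ ≈ -0.19258.
candidate 1: (m,n)=(-14,10) → π∥ = -14+10·τ ≈ 37.92582, π⊥ = -14+10·τ' ≈ -15.92582 ∉ [0.7, 1.7) ⇒ out
candidate 2: (m,n)=(3,9) → π∥ = 3+9·τ ≈ 49.73324, π⊥ = 3+9·τ' ≈ 1.26676 ∈ [0.7, 1.7) ⇒ IN Λ
candidate 3: (m,n)=(1,3) → π∥ = 1+3·τ ≈ 16.57775, π⊥ = 1+3·τ' ≈ 0.42225 ∉ [0.7, 1.7) ⇒ out
candidate 4: (m,n)=(1,6) → π∥ = 1+6·τ ≈ 32.15549, π⊥ = 1+6·τ' ≈ -0.15549 ∉ [0.7, 1.7) ⇒ out
candidate 5: (m,n)=(-3,-4) → π∥ = -3-4·τ ≈ -23.77033, π⊥ = -3-4·τ' ≈ -2.22967 ∉ [0.7, 1.7) ⇒ out
candidate 6: (m,n)=(-1,-7) → π∥ = -1-7·τ ≈ -37.34808, π⊥ = -1-7·τ' ≈ 0.34808 ∉ [0.7, 1.7) ⇒ out
candidate 7: (m,n)=(1,-7) → π∥ = 1-7·τ ≈ -35.34808, π⊥ = 1-7·τ' ≈ 2.34808 ∉ [0.7, 1.7) ⇒ out
candidate 8: (m,n)=(3,14) → π∥ = 3+14·τ ≈ 75.69615, π⊥ = 3+14·τ' ≈ 0.30385 ∉ [0.7, 1.7) ⇒ out

2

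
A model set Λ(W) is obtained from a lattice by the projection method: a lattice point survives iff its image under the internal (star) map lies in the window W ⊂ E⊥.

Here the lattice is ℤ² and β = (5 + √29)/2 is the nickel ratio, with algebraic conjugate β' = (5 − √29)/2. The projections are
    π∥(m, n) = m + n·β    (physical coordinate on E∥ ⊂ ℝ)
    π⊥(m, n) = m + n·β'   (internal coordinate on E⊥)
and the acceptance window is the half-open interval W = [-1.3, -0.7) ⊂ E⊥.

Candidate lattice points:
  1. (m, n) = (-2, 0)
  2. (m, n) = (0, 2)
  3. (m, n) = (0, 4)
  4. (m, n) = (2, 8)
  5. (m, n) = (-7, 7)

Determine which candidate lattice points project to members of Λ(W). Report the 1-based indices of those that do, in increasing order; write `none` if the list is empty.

3

Compute β' = (5−√29)/2 = -0.19258, so π⊥(m,n) = m -0.19258·n.
[1] lift (-2,0): star map gives -2.00000; window check -1.3 ≤ -2.00000 < -0.7 is false → out
[2] lift (0,2): star map gives -0.38516; window check -1.3 ≤ -0.38516 < -0.7 is false → out
[3] lift (0,4): star map gives -0.77033; window check -1.3 ≤ -0.77033 < -0.7 is true → IN Λ
[4] lift (2,8): star map gives 0.45934; window check -1.3 ≤ 0.45934 < -0.7 is false → out
[5] lift (-7,7): star map gives -8.34808; window check -1.3 ≤ -8.34808 < -0.7 is false → out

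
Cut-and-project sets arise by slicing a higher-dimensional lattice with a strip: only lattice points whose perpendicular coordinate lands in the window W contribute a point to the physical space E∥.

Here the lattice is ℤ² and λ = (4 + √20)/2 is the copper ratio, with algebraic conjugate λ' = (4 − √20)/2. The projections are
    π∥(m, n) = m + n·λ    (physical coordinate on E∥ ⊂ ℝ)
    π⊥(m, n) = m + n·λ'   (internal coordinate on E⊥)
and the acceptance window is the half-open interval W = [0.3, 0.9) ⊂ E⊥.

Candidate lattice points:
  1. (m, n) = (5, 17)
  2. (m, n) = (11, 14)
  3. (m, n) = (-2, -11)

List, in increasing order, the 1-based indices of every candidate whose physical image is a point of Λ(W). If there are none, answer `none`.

Numerically λ ≈ 4.23607 and λ' = −1/λ ≈ -0.23607.
candidate 1: (m,n)=(5,17) → π∥ = 5+17·λ ≈ 77.01316, π⊥ = 5+17·λ' ≈ 0.98684 ∉ [0.3, 0.9) ⇒ out
candidate 2: (m,n)=(11,14) → π∥ = 11+14·λ ≈ 70.30495, π⊥ = 11+14·λ' ≈ 7.69505 ∉ [0.3, 0.9) ⇒ out
candidate 3: (m,n)=(-2,-11) → π∥ = -2-11·λ ≈ -48.59675, π⊥ = -2-11·λ' ≈ 0.59675 ∈ [0.3, 0.9) ⇒ IN Λ

3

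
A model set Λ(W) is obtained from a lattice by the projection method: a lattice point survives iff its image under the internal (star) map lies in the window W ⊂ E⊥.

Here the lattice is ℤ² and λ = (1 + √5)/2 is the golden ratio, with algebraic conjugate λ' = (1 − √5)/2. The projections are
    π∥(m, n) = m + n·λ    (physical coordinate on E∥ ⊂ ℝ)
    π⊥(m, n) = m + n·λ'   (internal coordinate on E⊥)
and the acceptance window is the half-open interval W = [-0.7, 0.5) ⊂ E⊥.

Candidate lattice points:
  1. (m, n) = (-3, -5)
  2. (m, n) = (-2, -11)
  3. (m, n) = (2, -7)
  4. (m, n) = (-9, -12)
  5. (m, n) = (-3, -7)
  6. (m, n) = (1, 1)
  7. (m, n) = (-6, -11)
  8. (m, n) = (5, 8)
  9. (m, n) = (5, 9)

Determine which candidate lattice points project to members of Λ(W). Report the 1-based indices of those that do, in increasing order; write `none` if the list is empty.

1, 6, 8, 9

λ' = (1−√5)/2 ≈ -0.6180.
[1] lift (-3,-5): star map gives 0.0902; window check -0.7 ≤ 0.0902 < 0.5 is true → IN Λ
[2] lift (-2,-11): star map gives 4.7984; window check -0.7 ≤ 4.7984 < 0.5 is false → out
[3] lift (2,-7): star map gives 6.3262; window check -0.7 ≤ 6.3262 < 0.5 is false → out
[4] lift (-9,-12): star map gives -1.5836; window check -0.7 ≤ -1.5836 < 0.5 is false → out
[5] lift (-3,-7): star map gives 1.3262; window check -0.7 ≤ 1.3262 < 0.5 is false → out
[6] lift (1,1): star map gives 0.3820; window check -0.7 ≤ 0.3820 < 0.5 is true → IN Λ
[7] lift (-6,-11): star map gives 0.7984; window check -0.7 ≤ 0.7984 < 0.5 is false → out
[8] lift (5,8): star map gives 0.0557; window check -0.7 ≤ 0.0557 < 0.5 is true → IN Λ
[9] lift (5,9): star map gives -0.5623; window check -0.7 ≤ -0.5623 < 0.5 is true → IN Λ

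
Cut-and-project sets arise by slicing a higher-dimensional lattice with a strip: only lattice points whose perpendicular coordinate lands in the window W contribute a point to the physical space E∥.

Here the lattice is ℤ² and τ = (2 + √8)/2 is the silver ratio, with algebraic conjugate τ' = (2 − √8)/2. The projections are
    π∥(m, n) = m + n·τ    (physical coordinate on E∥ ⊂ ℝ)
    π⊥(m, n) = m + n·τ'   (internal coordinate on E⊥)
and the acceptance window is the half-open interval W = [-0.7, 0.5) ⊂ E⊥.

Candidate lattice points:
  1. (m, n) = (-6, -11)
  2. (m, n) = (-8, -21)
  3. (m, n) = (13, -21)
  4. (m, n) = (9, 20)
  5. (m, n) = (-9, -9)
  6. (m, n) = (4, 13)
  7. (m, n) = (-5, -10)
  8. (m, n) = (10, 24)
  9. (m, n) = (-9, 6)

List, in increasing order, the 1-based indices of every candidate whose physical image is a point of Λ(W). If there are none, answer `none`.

τ' = (2−√8)/2 ≈ -0.414214.
#1 (-6,-11): internal coord -6 + (-11)·τ' = -1.443651; -1.443651 ∉ [-0.7, 0.5) → out
#2 (-8,-21): internal coord -8 + (-21)·τ' = +0.698485; +0.698485 ∉ [-0.7, 0.5) → out
#3 (13,-21): internal coord 13 + (-21)·τ' = +21.698485; +21.698485 ∉ [-0.7, 0.5) → out
#4 (9,20): internal coord 9 + (20)·τ' = +0.715729; +0.715729 ∉ [-0.7, 0.5) → out
#5 (-9,-9): internal coord -9 + (-9)·τ' = -5.272078; -5.272078 ∉ [-0.7, 0.5) → out
#6 (4,13): internal coord 4 + (13)·τ' = -1.384776; -1.384776 ∉ [-0.7, 0.5) → out
#7 (-5,-10): internal coord -5 + (-10)·τ' = -0.857864; -0.857864 ∉ [-0.7, 0.5) → out
#8 (10,24): internal coord 10 + (24)·τ' = +0.058875; +0.058875 ∈ [-0.7, 0.5) → IN Λ
#9 (-9,6): internal coord -9 + (6)·τ' = -11.485281; -11.485281 ∉ [-0.7, 0.5) → out

8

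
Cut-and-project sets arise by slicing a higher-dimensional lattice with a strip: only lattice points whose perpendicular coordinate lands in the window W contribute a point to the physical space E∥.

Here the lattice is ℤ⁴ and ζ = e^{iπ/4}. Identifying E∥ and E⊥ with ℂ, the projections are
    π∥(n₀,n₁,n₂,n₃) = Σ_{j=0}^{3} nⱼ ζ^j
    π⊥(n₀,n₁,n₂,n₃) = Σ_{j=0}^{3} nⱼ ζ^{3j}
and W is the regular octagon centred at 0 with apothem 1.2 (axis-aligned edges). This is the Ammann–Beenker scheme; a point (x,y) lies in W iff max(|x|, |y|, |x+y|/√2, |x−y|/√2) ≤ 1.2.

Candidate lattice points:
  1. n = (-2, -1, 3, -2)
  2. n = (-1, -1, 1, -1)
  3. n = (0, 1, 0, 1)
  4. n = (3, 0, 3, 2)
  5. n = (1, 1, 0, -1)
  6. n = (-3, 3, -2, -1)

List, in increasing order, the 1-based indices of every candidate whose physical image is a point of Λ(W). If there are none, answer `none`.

5

Internal map: ζ^{3j} for j=0..3 gives (1,0), (−√2/2,√2/2), (0,−1), (√2/2,√2/2).
candidate 1: n = (-2, -1, 3, -2) → π⊥ ≈ (-2.7071, -5.1213); max(|x|,|y|,|x±y|/√2) = 5.5355 > 1.2 ⇒ ∉ W
candidate 2: n = (-1, -1, 1, -1) → π⊥ ≈ (-1.0000, -2.4142); max(|x|,|y|,|x±y|/√2) = 2.4142 > 1.2 ⇒ ∉ W
candidate 3: n = (0, 1, 0, 1) → π⊥ ≈ (+0.0000, +1.4142); max(|x|,|y|,|x±y|/√2) = 1.4142 > 1.2 ⇒ ∉ W
candidate 4: n = (3, 0, 3, 2) → π⊥ ≈ (+4.4142, -1.5858); max(|x|,|y|,|x±y|/√2) = 4.4142 > 1.2 ⇒ ∉ W
candidate 5: n = (1, 1, 0, -1) → π⊥ ≈ (-0.4142, +0.0000); max(|x|,|y|,|x±y|/√2) = 0.4142 ≤ 1.2 ⇒ ∈ W
candidate 6: n = (-3, 3, -2, -1) → π⊥ ≈ (-5.8284, +3.4142); max(|x|,|y|,|x±y|/√2) = 6.5355 > 1.2 ⇒ ∉ W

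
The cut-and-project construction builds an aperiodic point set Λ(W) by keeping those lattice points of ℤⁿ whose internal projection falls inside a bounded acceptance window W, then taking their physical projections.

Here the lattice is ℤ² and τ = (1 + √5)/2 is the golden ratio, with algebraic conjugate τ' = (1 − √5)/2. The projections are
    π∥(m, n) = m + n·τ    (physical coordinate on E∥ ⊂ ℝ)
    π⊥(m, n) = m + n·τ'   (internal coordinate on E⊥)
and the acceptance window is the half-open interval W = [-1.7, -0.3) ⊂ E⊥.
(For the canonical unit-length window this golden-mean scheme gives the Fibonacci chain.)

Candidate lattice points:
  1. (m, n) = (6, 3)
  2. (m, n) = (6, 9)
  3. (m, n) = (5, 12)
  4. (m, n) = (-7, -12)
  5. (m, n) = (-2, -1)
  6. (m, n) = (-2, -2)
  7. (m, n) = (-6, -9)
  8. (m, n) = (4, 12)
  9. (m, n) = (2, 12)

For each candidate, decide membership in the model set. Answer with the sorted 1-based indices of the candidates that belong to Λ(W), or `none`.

Compute τ' = (1−√5)/2 = -0.61803, so π⊥(m,n) = m -0.61803·n.
[1] lift (6,3): star map gives 4.14590; window check -1.7 ≤ 4.14590 < -0.3 is false → out
[2] lift (6,9): star map gives 0.43769; window check -1.7 ≤ 0.43769 < -0.3 is false → out
[3] lift (5,12): star map gives -2.41641; window check -1.7 ≤ -2.41641 < -0.3 is false → out
[4] lift (-7,-12): star map gives 0.41641; window check -1.7 ≤ 0.41641 < -0.3 is false → out
[5] lift (-2,-1): star map gives -1.38197; window check -1.7 ≤ -1.38197 < -0.3 is true → IN Λ
[6] lift (-2,-2): star map gives -0.76393; window check -1.7 ≤ -0.76393 < -0.3 is true → IN Λ
[7] lift (-6,-9): star map gives -0.43769; window check -1.7 ≤ -0.43769 < -0.3 is true → IN Λ
[8] lift (4,12): star map gives -3.41641; window check -1.7 ≤ -3.41641 < -0.3 is false → out
[9] lift (2,12): star map gives -5.41641; window check -1.7 ≤ -5.41641 < -0.3 is false → out

5, 6, 7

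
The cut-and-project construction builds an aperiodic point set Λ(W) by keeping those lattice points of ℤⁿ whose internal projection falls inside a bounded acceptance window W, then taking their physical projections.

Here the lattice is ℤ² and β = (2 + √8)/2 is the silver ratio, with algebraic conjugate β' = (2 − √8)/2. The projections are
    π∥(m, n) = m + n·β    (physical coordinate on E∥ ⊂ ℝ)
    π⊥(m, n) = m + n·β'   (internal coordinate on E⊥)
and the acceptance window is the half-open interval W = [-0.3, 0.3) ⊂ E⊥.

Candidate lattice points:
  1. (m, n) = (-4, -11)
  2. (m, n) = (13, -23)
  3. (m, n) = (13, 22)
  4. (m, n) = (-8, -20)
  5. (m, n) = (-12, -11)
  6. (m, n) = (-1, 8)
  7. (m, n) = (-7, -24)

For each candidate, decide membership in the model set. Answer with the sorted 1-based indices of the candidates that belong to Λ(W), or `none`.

β' = (2−√8)/2 ≈ -0.414214.
[1] lift (-4,-11): star map gives 0.556349; window check -0.3 ≤ 0.556349 < 0.3 is false → out
[2] lift (13,-23): star map gives 22.526912; window check -0.3 ≤ 22.526912 < 0.3 is false → out
[3] lift (13,22): star map gives 3.887302; window check -0.3 ≤ 3.887302 < 0.3 is false → out
[4] lift (-8,-20): star map gives 0.284271; window check -0.3 ≤ 0.284271 < 0.3 is true → IN Λ
[5] lift (-12,-11): star map gives -7.443651; window check -0.3 ≤ -7.443651 < 0.3 is false → out
[6] lift (-1,8): star map gives -4.313708; window check -0.3 ≤ -4.313708 < 0.3 is false → out
[7] lift (-7,-24): star map gives 2.941125; window check -0.3 ≤ 2.941125 < 0.3 is false → out

4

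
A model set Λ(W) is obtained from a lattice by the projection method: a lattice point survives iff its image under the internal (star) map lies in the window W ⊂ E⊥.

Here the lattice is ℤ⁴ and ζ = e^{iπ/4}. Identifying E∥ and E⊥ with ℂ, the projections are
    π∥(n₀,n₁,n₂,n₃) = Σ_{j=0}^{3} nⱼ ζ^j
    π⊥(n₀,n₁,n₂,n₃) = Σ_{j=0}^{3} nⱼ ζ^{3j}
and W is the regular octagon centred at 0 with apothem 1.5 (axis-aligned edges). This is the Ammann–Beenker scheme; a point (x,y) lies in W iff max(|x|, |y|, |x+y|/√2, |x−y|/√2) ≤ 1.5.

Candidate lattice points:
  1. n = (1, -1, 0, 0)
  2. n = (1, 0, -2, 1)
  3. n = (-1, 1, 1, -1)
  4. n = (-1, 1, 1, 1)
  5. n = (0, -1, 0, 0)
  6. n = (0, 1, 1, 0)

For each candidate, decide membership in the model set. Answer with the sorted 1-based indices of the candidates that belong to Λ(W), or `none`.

Internal map: ζ^{3j} for j=0..3 gives (1,0), (−√2/2,√2/2), (0,−1), (√2/2,√2/2).
#1 (1, -1, 0, 0): internal (1.70711, -0.70711); octagon support 1.70711 vs apothem 1.5 → ∉ W
#2 (1, 0, -2, 1): internal (1.70711, 2.70711); octagon support 3.12132 vs apothem 1.5 → ∉ W
#3 (-1, 1, 1, -1): internal (-2.41421, -1.00000); octagon support 2.41421 vs apothem 1.5 → ∉ W
#4 (-1, 1, 1, 1): internal (-1.00000, 0.41421); octagon support 1.00000 vs apothem 1.5 → ∈ W
#5 (0, -1, 0, 0): internal (0.70711, -0.70711); octagon support 1.00000 vs apothem 1.5 → ∈ W
#6 (0, 1, 1, 0): internal (-0.70711, -0.29289); octagon support 0.70711 vs apothem 1.5 → ∈ W

4, 5, 6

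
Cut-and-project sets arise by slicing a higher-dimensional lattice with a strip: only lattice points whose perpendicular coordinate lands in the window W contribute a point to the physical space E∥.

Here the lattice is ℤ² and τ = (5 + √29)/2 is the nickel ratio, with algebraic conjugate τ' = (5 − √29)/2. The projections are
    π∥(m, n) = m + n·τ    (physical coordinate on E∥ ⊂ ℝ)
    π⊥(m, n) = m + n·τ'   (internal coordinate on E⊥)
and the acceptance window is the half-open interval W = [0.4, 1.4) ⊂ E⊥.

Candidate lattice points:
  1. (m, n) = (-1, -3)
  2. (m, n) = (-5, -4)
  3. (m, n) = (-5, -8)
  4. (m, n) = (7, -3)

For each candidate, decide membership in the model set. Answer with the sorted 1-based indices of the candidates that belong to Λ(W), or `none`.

none

Compute τ' = (5−√29)/2 = -0.19258, so π⊥(m,n) = m -0.19258·n.
#1 (-1,-3): internal coord -1 + (-3)·τ' = -0.42225; -0.42225 ∉ [0.4, 1.4) → out
#2 (-5,-4): internal coord -5 + (-4)·τ' = -4.22967; -4.22967 ∉ [0.4, 1.4) → out
#3 (-5,-8): internal coord -5 + (-8)·τ' = -3.45934; -3.45934 ∉ [0.4, 1.4) → out
#4 (7,-3): internal coord 7 + (-3)·τ' = +7.57775; +7.57775 ∉ [0.4, 1.4) → out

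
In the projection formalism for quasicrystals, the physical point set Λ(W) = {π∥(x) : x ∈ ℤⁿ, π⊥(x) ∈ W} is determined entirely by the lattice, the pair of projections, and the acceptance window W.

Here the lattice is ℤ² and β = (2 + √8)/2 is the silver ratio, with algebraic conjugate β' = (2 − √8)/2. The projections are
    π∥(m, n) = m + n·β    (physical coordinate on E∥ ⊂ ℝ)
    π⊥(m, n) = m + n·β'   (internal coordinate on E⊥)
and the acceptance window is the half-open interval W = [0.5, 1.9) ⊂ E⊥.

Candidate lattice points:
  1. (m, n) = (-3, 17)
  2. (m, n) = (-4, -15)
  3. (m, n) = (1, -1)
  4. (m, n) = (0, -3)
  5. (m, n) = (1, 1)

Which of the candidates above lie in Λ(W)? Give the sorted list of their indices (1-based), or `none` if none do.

3, 4, 5

β' = (2−√8)/2 ≈ -0.4142.
[1] lift (-3,17): star map gives -10.0416; window check 0.5 ≤ -10.0416 < 1.9 is false → out
[2] lift (-4,-15): star map gives 2.2132; window check 0.5 ≤ 2.2132 < 1.9 is false → out
[3] lift (1,-1): star map gives 1.4142; window check 0.5 ≤ 1.4142 < 1.9 is true → IN Λ
[4] lift (0,-3): star map gives 1.2426; window check 0.5 ≤ 1.2426 < 1.9 is true → IN Λ
[5] lift (1,1): star map gives 0.5858; window check 0.5 ≤ 0.5858 < 1.9 is true → IN Λ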